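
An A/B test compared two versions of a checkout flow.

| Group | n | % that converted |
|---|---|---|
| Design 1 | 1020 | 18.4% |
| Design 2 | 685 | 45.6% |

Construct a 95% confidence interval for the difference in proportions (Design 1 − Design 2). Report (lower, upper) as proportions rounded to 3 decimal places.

(-0.316, -0.228)

Each SE is √(p̂(1−p̂)/n): √(0.1840·0.8160/1020) = 0.01213 and √(0.4560·0.5440/685) = 0.01903.
SE(p̂₁ − p̂₂) = √(SE₁² + SE₂²) = √(0.0001471369 + 0.0003621409) = 0.02257, since the two samples are independent.
At 95% confidence z* = 1.960; margin = 1.960 × 0.02257 = 0.04424.
The difference is 0.1840 − 0.4560 = -0.2720, so the interval is -0.2720 ± 0.04424 = (-0.316, -0.228).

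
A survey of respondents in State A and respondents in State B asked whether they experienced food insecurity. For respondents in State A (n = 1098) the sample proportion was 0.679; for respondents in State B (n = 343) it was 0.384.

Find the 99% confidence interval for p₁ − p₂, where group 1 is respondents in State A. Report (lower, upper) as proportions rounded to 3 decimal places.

Each SE is √(p̂(1−p̂)/n): √(0.6790·0.3210/1098) = 0.01409 and √(0.3840·0.6160/343) = 0.02626.
SE(p̂₁ − p̂₂) = √(SE₁² + SE₂²) = √(0.0001985281 + 0.0006895876) = 0.02980, since the two samples are independent.
At 99% confidence z* = 2.576; margin = 2.576 × 0.02980 = 0.07676.
The difference is 0.6790 − 0.3840 = 0.2950, so the interval is 0.2950 ± 0.07676 = (0.218, 0.372).

(0.218, 0.372)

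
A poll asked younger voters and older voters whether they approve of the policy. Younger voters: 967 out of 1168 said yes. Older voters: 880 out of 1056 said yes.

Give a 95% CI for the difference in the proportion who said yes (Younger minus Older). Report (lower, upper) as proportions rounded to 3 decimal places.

(-0.037, 0.026)

p̂₁ = 967/1168 = 0.8279 and p̂₂ = 880/1056 = 0.8333.
SE₁ = √(p̂₁(1−p̂₁)/n₁) = √(0.8279·0.1721/1168) = 0.01104; SE₂ = √(0.8333·0.1667/1056) = 0.01147.
Independent samples: SE of the difference = √(SE₁² + SE₂²) = √(0.0001218816 + 0.0001315609) = 0.01592.
z* for 95% confidence is 1.960, so the margin of error is 1.960 × 0.01592 = 0.03120.
Point estimate p̂₁ − p̂₂ = 0.8279 − 0.8333 = -0.0054.
-0.0054 ± 0.03120 → (-0.037, 0.026).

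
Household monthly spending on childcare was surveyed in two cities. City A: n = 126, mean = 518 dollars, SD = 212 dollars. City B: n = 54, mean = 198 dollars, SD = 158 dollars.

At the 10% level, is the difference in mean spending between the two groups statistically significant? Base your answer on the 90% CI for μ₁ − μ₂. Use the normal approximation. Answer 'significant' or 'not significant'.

significant

Per-group SEs: s₁/√n₁ = 212/√126 = 18.8865, s₂/√n₂ = 158/√54 = 21.5011.
Unpooled SE of the difference: √(356.69988225 + 462.29730121) = 28.6181.
Margin of error = z* · SE = 1.645 × 28.6181 = 47.0768.
x̄₁ − x̄₂ = 518 − 198 = 320.0000.
CI: 320.0000 ± 47.0768 = (272.9232, 367.0768).
The interval (272.9232, 367.0768) does not contain 0, so the difference is significant.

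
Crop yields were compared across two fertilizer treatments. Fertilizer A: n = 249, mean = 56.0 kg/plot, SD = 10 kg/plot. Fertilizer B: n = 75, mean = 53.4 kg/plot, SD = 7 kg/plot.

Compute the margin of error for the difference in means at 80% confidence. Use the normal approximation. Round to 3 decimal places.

1.317

Per-group SEs: s₁/√n₁ = 10/√249 = 0.6337, s₂/√n₂ = 7/√75 = 0.8083.
Unpooled SE of the difference: √(0.40157569 + 0.65334889) = 1.0271.
Margin of error = z* · SE = 1.282 × 1.0271 = 1.3167.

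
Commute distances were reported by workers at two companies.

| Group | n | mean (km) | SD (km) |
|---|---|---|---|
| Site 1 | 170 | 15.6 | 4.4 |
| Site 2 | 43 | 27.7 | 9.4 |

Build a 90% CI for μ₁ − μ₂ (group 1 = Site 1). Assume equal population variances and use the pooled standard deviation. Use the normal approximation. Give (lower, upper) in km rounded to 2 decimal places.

Pooled variance s_p² = [169·4.4² + 42·9.4²] / (170+43−2) = 33.0946, so s_p = 5.7528.
SE_diff = s_p·√(1/n₁ + 1/n₂) = 5.7528·√(1/170 + 1/43) = 0.9820.
z* = 1.645; margin = 1.645 × 0.9820 = 1.6154.
Difference = 15.6 − 27.7 = -12.1000.
-12.1000 ± 1.6154 → (-13.72, -10.48).

(-13.72, -10.48)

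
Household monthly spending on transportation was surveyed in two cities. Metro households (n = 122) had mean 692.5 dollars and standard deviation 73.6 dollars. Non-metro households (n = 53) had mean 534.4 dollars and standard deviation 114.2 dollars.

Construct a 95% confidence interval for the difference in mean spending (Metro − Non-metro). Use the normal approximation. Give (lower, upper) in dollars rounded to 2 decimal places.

(124.70, 191.50)

SE₁ = s₁/√n₁ = 73.6/√122 = 6.6634; SE₂ = 114.2/√53 = 15.6866.
Independent samples, unequal variances: SE_diff = √(SE₁² + SE₂²) = √(44.40089956 + 246.06941956) = 17.0432.
z* = 1.960, so margin of error = 1.960 × 17.0432 = 33.4047.
Difference in means = 692.5 − 534.4 = 158.1000.
158.1000 ± 33.4047 → (124.70, 191.50).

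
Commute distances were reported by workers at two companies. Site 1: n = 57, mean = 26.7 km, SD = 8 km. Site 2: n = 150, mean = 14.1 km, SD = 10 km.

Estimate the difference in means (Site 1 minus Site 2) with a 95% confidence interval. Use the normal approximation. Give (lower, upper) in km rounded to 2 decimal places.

SE₁ = s₁/√n₁ = 8/√57 = 1.0596; SE₂ = 10/√150 = 0.8165.
Independent samples, unequal variances: SE_diff = √(SE₁² + SE₂²) = √(1.12275216 + 0.66667225) = 1.3377.
z* = 1.960, so margin of error = 1.960 × 1.3377 = 2.6219.
Difference in means = 26.7 − 14.1 = 12.6000.
12.6000 ± 2.6219 → (9.98, 15.22).

(9.98, 15.22)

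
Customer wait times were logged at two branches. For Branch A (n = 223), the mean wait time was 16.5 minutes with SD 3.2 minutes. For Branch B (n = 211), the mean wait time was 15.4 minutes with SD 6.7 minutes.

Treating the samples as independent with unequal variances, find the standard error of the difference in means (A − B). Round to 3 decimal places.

Standard errors of each mean: 3.2/√223 = 0.2143 and 6.7/√211 = 0.4612.
SE(x̄₁ − x̄₂) = √(0.2143² + 0.4612²) = 0.5086 for independent samples with unequal variances.

0.509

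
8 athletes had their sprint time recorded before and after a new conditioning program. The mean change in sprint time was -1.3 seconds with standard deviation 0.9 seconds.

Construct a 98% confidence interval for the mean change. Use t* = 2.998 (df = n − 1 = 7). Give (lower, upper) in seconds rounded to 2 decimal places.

Paired design: SE = s_d/√n = 0.9/√8 = 0.3182.
t* = 2.998; margin of error = 2.998 × 0.3182 = 0.9540.
-1.3 ± 0.9540 → (-2.25, -0.35).

(-2.25, -0.35)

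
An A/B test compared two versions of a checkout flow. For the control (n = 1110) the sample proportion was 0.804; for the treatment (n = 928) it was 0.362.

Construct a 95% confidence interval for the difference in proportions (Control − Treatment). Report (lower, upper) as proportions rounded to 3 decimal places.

The two standard errors are √(0.8040×0.1960/1110) = 0.01192 and √(0.3620×0.6380/928) = 0.01578.
Because the samples are independent, SE_diff = √(0.01192² + 0.01578²) = 0.01978.
Using z* = 1.960 for 95%, ME = 1.960 × 0.01978 = 0.03877.
p̂₁ − p̂₂ = 0.4420; interval 0.4420 ± 0.03877 gives (0.403, 0.481).

(0.403, 0.481)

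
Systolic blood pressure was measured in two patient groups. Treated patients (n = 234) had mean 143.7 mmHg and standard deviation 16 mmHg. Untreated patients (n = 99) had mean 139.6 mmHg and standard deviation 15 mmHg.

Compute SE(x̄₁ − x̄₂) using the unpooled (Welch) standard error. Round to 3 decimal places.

1.835

Standard errors of each mean: 16/√234 = 1.0460 and 15/√99 = 1.5076.
SE(x̄₁ − x̄₂) = √(1.0460² + 1.5076²) = 1.8349 for independent samples with unequal variances.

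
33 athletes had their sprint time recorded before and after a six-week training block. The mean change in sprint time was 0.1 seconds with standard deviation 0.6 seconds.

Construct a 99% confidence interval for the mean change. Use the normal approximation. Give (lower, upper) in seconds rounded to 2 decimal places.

(-0.17, 0.37)

Paired design: SE = s_d/√n = 0.6/√33 = 0.1044.
z* = 2.576; margin of error = 2.576 × 0.1044 = 0.2689.
0.1 ± 0.2689 → (-0.17, 0.37).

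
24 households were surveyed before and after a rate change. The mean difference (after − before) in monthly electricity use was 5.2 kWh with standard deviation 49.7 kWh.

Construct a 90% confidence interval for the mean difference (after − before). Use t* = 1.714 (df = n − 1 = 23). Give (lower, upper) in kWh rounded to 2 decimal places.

Paired design: SE = s_d/√n = 49.7/√24 = 10.1450.
t* = 1.714; margin of error = 1.714 × 10.1450 = 17.3885.
5.2 ± 17.3885 → (-12.19, 22.59).

(-12.19, 22.59)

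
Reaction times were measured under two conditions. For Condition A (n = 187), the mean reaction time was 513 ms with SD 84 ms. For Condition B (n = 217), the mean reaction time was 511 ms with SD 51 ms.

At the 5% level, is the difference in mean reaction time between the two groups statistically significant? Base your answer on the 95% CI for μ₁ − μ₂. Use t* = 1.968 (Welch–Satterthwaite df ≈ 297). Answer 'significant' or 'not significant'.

not significant

Per-group SEs: s₁/√n₁ = 84/√187 = 6.1427, s₂/√n₂ = 51/√217 = 3.4621.
Unpooled SE of the difference: √(37.73276329 + 11.98613641) = 7.0512.
Margin of error = t* · SE = 1.968 × 7.0512 = 13.8768.
x̄₁ − x̄₂ = 513 − 511 = 2.0000.
CI: 2.0000 ± 13.8768 = (-11.8768, 15.8768).
The interval (-11.8768, 15.8768) contains 0, so the difference is not significant.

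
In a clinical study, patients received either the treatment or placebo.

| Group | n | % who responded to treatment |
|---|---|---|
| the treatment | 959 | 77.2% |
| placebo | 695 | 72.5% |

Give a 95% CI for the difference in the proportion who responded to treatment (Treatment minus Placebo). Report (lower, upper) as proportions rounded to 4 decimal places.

(0.0045, 0.0895)

The two standard errors are √(0.7720×0.2280/959) = 0.01355 and √(0.7250×0.2750/695) = 0.01694.
Because the samples are independent, SE_diff = √(0.01355² + 0.01694²) = 0.02169.
Using z* = 1.960 for 95%, ME = 1.960 × 0.02169 = 0.04251.
p̂₁ − p̂₂ = 0.0470; interval 0.0470 ± 0.04251 gives (0.0045, 0.0895).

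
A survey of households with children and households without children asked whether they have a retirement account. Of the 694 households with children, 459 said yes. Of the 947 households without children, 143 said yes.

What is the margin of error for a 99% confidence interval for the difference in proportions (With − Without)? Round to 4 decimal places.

0.0551

Sample proportions: 459/694 = 0.6614, 143/947 = 0.1510.
Each SE is √(p̂(1−p̂)/n): √(0.6614·0.3386/694) = 0.01796 and √(0.1510·0.8490/947) = 0.01164.
SE(p̂₁ − p̂₂) = √(SE₁² + SE₂²) = √(0.0003225616 + 0.0001354896) = 0.02140, since the two samples are independent.
At 99% confidence z* = 2.576; margin = 2.576 × 0.02140 = 0.05513.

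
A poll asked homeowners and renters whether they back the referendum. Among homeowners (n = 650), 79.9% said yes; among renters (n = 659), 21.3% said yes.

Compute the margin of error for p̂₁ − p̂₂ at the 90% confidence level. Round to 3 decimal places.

0.037

The two standard errors are √(0.7990×0.2010/650) = 0.01572 and √(0.2130×0.7870/659) = 0.01595.
Because the samples are independent, SE_diff = √(0.01572² + 0.01595²) = 0.02239.
Using z* = 1.645 for 90%, ME = 1.645 × 0.02239 = 0.03683.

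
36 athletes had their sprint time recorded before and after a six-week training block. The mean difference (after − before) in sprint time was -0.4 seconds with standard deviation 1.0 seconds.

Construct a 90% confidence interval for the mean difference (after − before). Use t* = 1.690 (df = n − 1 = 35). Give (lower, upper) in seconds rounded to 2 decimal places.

(-0.68, -0.12)

This is a matched-pairs design, so SE = s_d/√n = 1.0/√36 = 0.1667.
Margin = 1.690 × 0.1667 = 0.2817; the interval is -0.4 ± 0.2817 = (-0.68, -0.12).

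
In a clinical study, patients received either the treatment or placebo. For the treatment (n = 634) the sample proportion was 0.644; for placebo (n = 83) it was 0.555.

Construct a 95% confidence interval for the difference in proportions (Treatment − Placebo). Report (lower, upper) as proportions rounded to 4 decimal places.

(-0.0242, 0.2022)

Each SE is √(p̂(1−p̂)/n): √(0.6440·0.3560/634) = 0.01902 and √(0.5550·0.4450/83) = 0.05455.
SE(p̂₁ − p̂₂) = √(SE₁² + SE₂²) = √(0.0003617604 + 0.0029757025) = 0.05777, since the two samples are independent.
At 95% confidence z* = 1.960; margin = 1.960 × 0.05777 = 0.11323.
The difference is 0.6440 − 0.5550 = 0.0890, so the interval is 0.0890 ± 0.11323 = (-0.0242, 0.2022).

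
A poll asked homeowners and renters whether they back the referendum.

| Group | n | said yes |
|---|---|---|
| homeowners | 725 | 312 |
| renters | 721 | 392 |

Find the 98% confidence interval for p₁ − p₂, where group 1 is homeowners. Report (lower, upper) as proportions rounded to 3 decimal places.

p̂₁ = 312/725 = 0.4303 and p̂₂ = 392/721 = 0.5437.
SE₁ = √(p̂₁(1−p̂₁)/n₁) = √(0.4303·0.5697/725) = 0.01839; SE₂ = √(0.5437·0.4563/721) = 0.01855.
Independent samples: SE of the difference = √(SE₁² + SE₂²) = √(0.0003381921 + 0.0003441025) = 0.02612.
z* for 98% confidence is 2.326, so the margin of error is 2.326 × 0.02612 = 0.06076.
Point estimate p̂₁ − p̂₂ = 0.4303 − 0.5437 = -0.1134.
-0.1134 ± 0.06076 → (-0.174, -0.053).

(-0.174, -0.053)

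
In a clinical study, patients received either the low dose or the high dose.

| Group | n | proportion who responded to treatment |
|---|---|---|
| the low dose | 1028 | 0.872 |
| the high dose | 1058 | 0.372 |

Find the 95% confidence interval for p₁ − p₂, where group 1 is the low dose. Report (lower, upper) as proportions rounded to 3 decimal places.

(0.464, 0.536)

The two standard errors are √(0.8720×0.1280/1028) = 0.01042 and √(0.3720×0.6280/1058) = 0.01486.
Because the samples are independent, SE_diff = √(0.01042² + 0.01486²) = 0.01815.
Using z* = 1.960 for 95%, ME = 1.960 × 0.01815 = 0.03557.
p̂₁ − p̂₂ = 0.5000; interval 0.5000 ± 0.03557 gives (0.464, 0.536).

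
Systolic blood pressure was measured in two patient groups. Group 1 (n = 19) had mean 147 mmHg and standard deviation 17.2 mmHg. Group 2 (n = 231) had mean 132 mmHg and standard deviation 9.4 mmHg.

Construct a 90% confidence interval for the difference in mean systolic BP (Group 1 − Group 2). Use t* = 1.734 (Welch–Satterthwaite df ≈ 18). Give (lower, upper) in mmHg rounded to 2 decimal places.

Per-group SEs: s₁/√n₁ = 17.2/√19 = 3.9460, s₂/√n₂ = 9.4/√231 = 0.6185.
Unpooled SE of the difference: √(15.570916 + 0.38254225) = 3.9942.
Margin of error = t* · SE = 1.734 × 3.9942 = 6.9259.
x̄₁ − x̄₂ = 147 − 132 = 15.0000.
CI: 15.0000 ± 6.9259 = (8.07, 21.93).

(8.07, 21.93)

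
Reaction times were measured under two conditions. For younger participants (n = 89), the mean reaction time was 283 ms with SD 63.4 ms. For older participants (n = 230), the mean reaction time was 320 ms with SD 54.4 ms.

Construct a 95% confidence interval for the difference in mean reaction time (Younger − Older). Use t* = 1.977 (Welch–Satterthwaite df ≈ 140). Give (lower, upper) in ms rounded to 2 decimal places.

(-52.06, -21.94)

SE₁ = s₁/√n₁ = 63.4/√89 = 6.7204; SE₂ = 54.4/√230 = 3.5870.
Independent samples, unequal variances: SE_diff = √(SE₁² + SE₂²) = √(45.16377616 + 12.866569) = 7.6178.
t* = 1.977, so margin of error = 1.977 × 7.6178 = 15.0604.
Difference in means = 283 − 320 = -37.0000.
-37.0000 ± 15.0604 → (-52.06, -21.94).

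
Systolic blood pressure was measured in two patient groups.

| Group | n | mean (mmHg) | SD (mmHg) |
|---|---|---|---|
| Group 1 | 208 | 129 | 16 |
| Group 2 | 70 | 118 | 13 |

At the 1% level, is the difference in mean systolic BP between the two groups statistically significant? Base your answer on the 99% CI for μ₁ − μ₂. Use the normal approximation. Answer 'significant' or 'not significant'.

significant

Per-group SEs: s₁/√n₁ = 16/√208 = 1.1094, s₂/√n₂ = 13/√70 = 1.5538.
Unpooled SE of the difference: √(1.23076836 + 2.41429444) = 1.9092.
Margin of error = z* · SE = 2.576 × 1.9092 = 4.9181.
x̄₁ − x̄₂ = 129 − 118 = 11.0000.
CI: 11.0000 ± 4.9181 = (6.0819, 15.9181).
The interval (6.0819, 15.9181) does not contain 0, so the difference is significant.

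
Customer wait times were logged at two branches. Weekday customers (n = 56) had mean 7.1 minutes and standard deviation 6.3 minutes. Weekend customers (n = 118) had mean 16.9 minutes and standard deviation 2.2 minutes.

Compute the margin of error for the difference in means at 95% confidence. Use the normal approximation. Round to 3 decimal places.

SE₁ = s₁/√n₁ = 6.3/√56 = 0.8419; SE₂ = 2.2/√118 = 0.2025.
Independent samples, unequal variances: SE_diff = √(SE₁² + SE₂²) = √(0.70879561 + 0.04100625) = 0.8659.
z* = 1.960, so margin of error = 1.960 × 0.8659 = 1.6972.

1.697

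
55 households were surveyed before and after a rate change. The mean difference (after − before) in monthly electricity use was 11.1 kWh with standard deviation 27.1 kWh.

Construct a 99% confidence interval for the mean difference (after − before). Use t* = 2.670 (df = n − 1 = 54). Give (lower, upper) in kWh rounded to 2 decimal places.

(1.34, 20.86)

Paired design: SE = s_d/√n = 27.1/√55 = 3.6542.
t* = 2.670; margin of error = 2.670 × 3.6542 = 9.7567.
11.1 ± 9.7567 → (1.34, 20.86).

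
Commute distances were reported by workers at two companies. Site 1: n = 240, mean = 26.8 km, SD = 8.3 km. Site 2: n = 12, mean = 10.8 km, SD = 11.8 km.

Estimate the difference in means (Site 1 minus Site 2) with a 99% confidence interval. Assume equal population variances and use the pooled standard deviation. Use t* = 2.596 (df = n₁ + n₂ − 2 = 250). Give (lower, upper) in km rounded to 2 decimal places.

(9.48, 22.52)

Pooled variance s_p² = [239·8.3² + 11·11.8²] / (240+12−2) = 71.9854, so s_p = 8.4844.
SE_diff = s_p·√(1/n₁ + 1/n₂) = 8.4844·√(1/240 + 1/12) = 2.5097.
t* = 2.596; margin = 2.596 × 2.5097 = 6.5152.
Difference = 26.8 − 10.8 = 16.0000.
16.0000 ± 6.5152 → (9.48, 22.52).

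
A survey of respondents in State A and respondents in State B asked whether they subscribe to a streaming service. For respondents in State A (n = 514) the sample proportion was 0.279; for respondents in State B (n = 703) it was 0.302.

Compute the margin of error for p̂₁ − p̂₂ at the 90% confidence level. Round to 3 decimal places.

0.043

Each SE is √(p̂(1−p̂)/n): √(0.2790·0.7210/514) = 0.01978 and √(0.3020·0.6980/703) = 0.01732.
SE(p̂₁ − p̂₂) = √(SE₁² + SE₂²) = √(0.0003912484 + 0.0002999824) = 0.02629, since the two samples are independent.
At 90% confidence z* = 1.645; margin = 1.645 × 0.02629 = 0.04325.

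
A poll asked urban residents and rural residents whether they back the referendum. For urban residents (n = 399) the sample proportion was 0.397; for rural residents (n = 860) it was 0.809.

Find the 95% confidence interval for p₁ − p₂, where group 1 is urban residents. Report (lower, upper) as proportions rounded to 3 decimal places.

(-0.467, -0.357)

SE₁ = √(p̂₁(1−p̂₁)/n₁) = √(0.3970·0.6030/399) = 0.02449; SE₂ = √(0.8090·0.1910/860) = 0.01340.
Independent samples: SE of the difference = √(SE₁² + SE₂²) = √(0.0005997601 + 0.00017956) = 0.02792.
z* for 95% confidence is 1.960, so the margin of error is 1.960 × 0.02792 = 0.05472.
Point estimate p̂₁ − p̂₂ = 0.3970 − 0.8090 = -0.4120.
-0.4120 ± 0.05472 → (-0.467, -0.357).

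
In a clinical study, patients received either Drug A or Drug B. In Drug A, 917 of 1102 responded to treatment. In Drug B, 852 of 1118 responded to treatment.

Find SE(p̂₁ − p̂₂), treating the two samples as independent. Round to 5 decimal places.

0.01700

First, p̂₁ = 917/1102 = 0.8321; p̂₂ = 852/1118 = 0.7621.
The two standard errors are √(0.8321×0.1679/1102) = 0.01126 and √(0.7621×0.2379/1118) = 0.01273.
Because the samples are independent, SE_diff = √(0.01126² + 0.01273²) = 0.01700.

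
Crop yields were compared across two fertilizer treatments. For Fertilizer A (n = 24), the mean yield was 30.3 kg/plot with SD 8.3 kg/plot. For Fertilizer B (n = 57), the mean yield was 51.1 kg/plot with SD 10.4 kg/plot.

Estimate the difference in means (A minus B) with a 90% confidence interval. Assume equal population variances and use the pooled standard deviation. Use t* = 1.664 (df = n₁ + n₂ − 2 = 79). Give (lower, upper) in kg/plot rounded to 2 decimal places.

Pooled variance s_p² = [23·8.3² + 56·10.4²] / (24+57−2) = 96.7270, so s_p = 9.8350.
SE_diff = s_p·√(1/n₁ + 1/n₂) = 9.8350·√(1/24 + 1/57) = 2.3932.
t* = 1.664; margin = 1.664 × 2.3932 = 3.9823.
Difference = 30.3 − 51.1 = -20.8000.
-20.8000 ± 3.9823 → (-24.78, -16.82).

(-24.78, -16.82)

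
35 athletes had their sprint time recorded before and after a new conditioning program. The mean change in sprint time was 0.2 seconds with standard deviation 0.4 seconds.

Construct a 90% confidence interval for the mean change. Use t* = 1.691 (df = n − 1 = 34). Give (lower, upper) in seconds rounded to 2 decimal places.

(0.09, 0.31)

Paired design: SE = s_d/√n = 0.4/√35 = 0.0676.
t* = 1.691; margin of error = 1.691 × 0.0676 = 0.1143.
0.2 ± 0.1143 → (0.09, 0.31).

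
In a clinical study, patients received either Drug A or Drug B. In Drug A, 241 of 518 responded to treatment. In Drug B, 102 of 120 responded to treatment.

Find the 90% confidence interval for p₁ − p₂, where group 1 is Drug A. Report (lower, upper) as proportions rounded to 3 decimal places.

First, p̂₁ = 241/518 = 0.4653; p̂₂ = 102/120 = 0.8500.
The two standard errors are √(0.4653×0.5347/518) = 0.02192 and √(0.8500×0.1500/120) = 0.03260.
Because the samples are independent, SE_diff = √(0.02192² + 0.03260²) = 0.03928.
Using z* = 1.645 for 90%, ME = 1.645 × 0.03928 = 0.06462.
p̂₁ − p̂₂ = -0.3847; interval -0.3847 ± 0.06462 gives (-0.449, -0.320).

(-0.449, -0.320)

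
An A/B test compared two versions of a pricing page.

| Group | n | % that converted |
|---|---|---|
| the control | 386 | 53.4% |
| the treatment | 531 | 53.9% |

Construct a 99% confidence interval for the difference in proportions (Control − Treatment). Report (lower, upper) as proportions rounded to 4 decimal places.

(-0.0909, 0.0809)

The two standard errors are √(0.5340×0.4660/386) = 0.02539 and √(0.5390×0.4610/531) = 0.02163.
Because the samples are independent, SE_diff = √(0.02539² + 0.02163²) = 0.03335.
Using z* = 2.576 for 99%, ME = 2.576 × 0.03335 = 0.08591.
p̂₁ − p̂₂ = -0.0050; interval -0.0050 ± 0.08591 gives (-0.0909, 0.0809).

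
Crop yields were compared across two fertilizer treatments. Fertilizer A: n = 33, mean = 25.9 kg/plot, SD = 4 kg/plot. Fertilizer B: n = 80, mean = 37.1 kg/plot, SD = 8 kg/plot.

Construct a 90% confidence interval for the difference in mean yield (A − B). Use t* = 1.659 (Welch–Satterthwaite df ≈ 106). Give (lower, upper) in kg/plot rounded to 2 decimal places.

Standard errors of each mean: 4/√33 = 0.6963 and 8/√80 = 0.8944.
SE(x̄₁ − x̄₂) = √(0.6963² + 0.8944²) = 1.1335 for independent samples with unequal variances.
With t* = 1.659, the margin is 1.659 × 1.1335 = 1.8805.
x̄₁ − x̄₂ = 25.9 − 37.1 = -11.2000; the interval is -11.2000 ± 1.8805 = (-13.08, -9.32).

(-13.08, -9.32)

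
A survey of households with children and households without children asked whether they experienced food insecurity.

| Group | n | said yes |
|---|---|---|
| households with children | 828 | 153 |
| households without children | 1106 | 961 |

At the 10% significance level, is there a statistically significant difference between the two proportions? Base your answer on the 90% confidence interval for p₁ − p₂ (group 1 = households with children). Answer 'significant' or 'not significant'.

p̂₁ = 153/828 = 0.1848 and p̂₂ = 961/1106 = 0.8689.
SE₁ = √(p̂₁(1−p̂₁)/n₁) = √(0.1848·0.8152/828) = 0.01349; SE₂ = √(0.8689·0.1311/1106) = 0.01015.
Independent samples: SE of the difference = √(SE₁² + SE₂²) = √(0.0001819801 + 0.0001030225) = 0.01688.
z* for 90% confidence is 1.645, so the margin of error is 1.645 × 0.01688 = 0.02777.
Point estimate p̂₁ − p̂₂ = 0.1848 − 0.8689 = -0.6841.
-0.6841 ± 0.02777 → (-0.71187, -0.65633).
The interval (-0.71187, -0.65633) does not contain 0, so the difference is significant.

significant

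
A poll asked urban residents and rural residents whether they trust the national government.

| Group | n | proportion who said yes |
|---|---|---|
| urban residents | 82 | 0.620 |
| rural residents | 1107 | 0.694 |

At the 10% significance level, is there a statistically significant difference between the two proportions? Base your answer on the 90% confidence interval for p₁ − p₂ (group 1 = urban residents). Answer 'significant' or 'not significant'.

SE₁ = √(p̂₁(1−p̂₁)/n₁) = √(0.6200·0.3800/82) = 0.05360; SE₂ = √(0.6940·0.3060/1107) = 0.01385.
Independent samples: SE of the difference = √(SE₁² + SE₂²) = √(0.00287296 + 0.0001918225) = 0.05536.
z* for 90% confidence is 1.645, so the margin of error is 1.645 × 0.05536 = 0.09107.
Point estimate p̂₁ − p̂₂ = 0.6200 − 0.6940 = -0.0740.
-0.0740 ± 0.09107 → (-0.16507, 0.01707).
The interval (-0.16507, 0.01707) contains 0, so the difference is not significant.

not significant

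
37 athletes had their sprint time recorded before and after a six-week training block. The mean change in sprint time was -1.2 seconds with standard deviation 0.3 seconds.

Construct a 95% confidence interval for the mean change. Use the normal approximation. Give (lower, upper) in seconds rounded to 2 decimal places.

Paired design: SE = s_d/√n = 0.3/√37 = 0.0493.
z* = 1.960; margin of error = 1.960 × 0.0493 = 0.0966.
-1.2 ± 0.0966 → (-1.30, -1.10).

(-1.30, -1.10)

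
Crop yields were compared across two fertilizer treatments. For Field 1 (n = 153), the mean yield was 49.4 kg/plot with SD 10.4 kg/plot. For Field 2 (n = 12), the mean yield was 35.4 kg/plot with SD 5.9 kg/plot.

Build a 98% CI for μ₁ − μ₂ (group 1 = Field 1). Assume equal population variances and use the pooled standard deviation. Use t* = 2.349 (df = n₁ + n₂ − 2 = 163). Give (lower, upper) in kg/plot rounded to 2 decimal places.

s_p = √[((n₁−1)s₁² + (n₂−1)s₂²)/(n₁+n₂−2)] = √[(152·10.4² + 11·5.9²)/163] = 10.1592.
SE = 10.1592·√(1/153 + 1/12) = 3.0455.
With t* = 2.349, margin = 2.349 × 3.0455 = 7.1539.
x̄₁ − x̄₂ = 49.4 − 35.4 = 14.0000; interval 14.0000 ± 7.1539 = (6.85, 21.15).

(6.85, 21.15)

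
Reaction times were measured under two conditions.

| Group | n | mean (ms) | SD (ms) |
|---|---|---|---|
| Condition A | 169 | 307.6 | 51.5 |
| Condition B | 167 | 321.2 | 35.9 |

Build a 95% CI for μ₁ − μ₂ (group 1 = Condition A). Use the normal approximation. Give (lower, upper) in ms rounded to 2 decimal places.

(-23.08, -4.12)

SE₁ = s₁/√n₁ = 51.5/√169 = 3.9615; SE₂ = 35.9/√167 = 2.7780.
Independent samples, unequal variances: SE_diff = √(SE₁² + SE₂²) = √(15.69348225 + 7.717284) = 4.8385.
z* = 1.960, so margin of error = 1.960 × 4.8385 = 9.4835.
Difference in means = 307.6 − 321.2 = -13.6000.
-13.6000 ± 9.4835 → (-23.08, -4.12).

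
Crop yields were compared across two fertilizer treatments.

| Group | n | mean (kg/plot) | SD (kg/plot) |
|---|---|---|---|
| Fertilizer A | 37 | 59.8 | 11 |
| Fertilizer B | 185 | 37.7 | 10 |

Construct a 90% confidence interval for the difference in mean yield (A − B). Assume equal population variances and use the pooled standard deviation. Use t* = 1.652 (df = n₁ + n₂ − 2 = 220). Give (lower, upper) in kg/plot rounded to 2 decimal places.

(19.07, 25.13)

Pooled variance s_p² = [36·11² + 184·10²] / (37+185−2) = 103.4364, so s_p = 10.1704.
SE_diff = s_p·√(1/n₁ + 1/n₂) = 10.1704·√(1/37 + 1/185) = 1.8316.
t* = 1.652; margin = 1.652 × 1.8316 = 3.0258.
Difference = 59.8 − 37.7 = 22.1000.
22.1000 ± 3.0258 → (19.07, 25.13).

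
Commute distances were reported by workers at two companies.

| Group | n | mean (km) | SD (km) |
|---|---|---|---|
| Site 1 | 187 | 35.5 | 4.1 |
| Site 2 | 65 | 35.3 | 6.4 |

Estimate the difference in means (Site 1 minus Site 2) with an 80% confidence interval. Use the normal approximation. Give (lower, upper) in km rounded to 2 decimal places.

(-0.89, 1.29)

Per-group SEs: s₁/√n₁ = 4.1/√187 = 0.2998, s₂/√n₂ = 6.4/√65 = 0.7938.
Unpooled SE of the difference: √(0.08988004 + 0.63011844) = 0.8485.
Margin of error = z* · SE = 1.282 × 0.8485 = 1.0878.
x̄₁ − x̄₂ = 35.5 − 35.3 = 0.2000.
CI: 0.2000 ± 1.0878 = (-0.89, 1.29).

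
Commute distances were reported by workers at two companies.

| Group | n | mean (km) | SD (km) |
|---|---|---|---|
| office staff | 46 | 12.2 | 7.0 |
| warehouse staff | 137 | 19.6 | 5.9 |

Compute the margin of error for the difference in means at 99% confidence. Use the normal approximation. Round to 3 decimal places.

SE₁ = s₁/√n₁ = 7.0/√46 = 1.0321; SE₂ = 5.9/√137 = 0.5041.
Independent samples, unequal variances: SE_diff = √(SE₁² + SE₂²) = √(1.06523041 + 0.25411681) = 1.1486.
z* = 2.576, so margin of error = 2.576 × 1.1486 = 2.9588.

2.959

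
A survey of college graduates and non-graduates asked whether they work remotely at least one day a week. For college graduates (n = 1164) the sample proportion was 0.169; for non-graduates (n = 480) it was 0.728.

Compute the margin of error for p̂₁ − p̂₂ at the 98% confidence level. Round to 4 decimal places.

The two standard errors are √(0.1690×0.8310/1164) = 0.01098 and √(0.7280×0.2720/480) = 0.02031.
Because the samples are independent, SE_diff = √(0.01098² + 0.02031²) = 0.02309.
Using z* = 2.326 for 98%, ME = 2.326 × 0.02309 = 0.05371.

0.0537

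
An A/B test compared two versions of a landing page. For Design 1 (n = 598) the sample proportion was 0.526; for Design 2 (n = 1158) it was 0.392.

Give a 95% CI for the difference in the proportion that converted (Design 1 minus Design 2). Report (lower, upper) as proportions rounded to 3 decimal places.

(0.085, 0.183)

The two standard errors are √(0.5260×0.4740/598) = 0.02042 and √(0.3920×0.6080/1158) = 0.01435.
Because the samples are independent, SE_diff = √(0.02042² + 0.01435²) = 0.02496.
Using z* = 1.960 for 95%, ME = 1.960 × 0.02496 = 0.04892.
p̂₁ − p̂₂ = 0.1340; interval 0.1340 ± 0.04892 gives (0.085, 0.183).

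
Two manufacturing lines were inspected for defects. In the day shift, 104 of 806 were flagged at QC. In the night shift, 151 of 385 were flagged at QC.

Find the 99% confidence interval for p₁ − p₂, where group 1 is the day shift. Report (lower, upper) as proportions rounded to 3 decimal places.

Sample proportions: 104/806 = 0.1290, 151/385 = 0.3922.
Each SE is √(p̂(1−p̂)/n): √(0.1290·0.8710/806) = 0.01181 and √(0.3922·0.6078/385) = 0.02488.
SE(p̂₁ − p̂₂) = √(SE₁² + SE₂²) = √(0.0001394761 + 0.0006190144) = 0.02754, since the two samples are independent.
At 99% confidence z* = 2.576; margin = 2.576 × 0.02754 = 0.07094.
The difference is 0.1290 − 0.3922 = -0.2632, so the interval is -0.2632 ± 0.07094 = (-0.334, -0.192).

(-0.334, -0.192)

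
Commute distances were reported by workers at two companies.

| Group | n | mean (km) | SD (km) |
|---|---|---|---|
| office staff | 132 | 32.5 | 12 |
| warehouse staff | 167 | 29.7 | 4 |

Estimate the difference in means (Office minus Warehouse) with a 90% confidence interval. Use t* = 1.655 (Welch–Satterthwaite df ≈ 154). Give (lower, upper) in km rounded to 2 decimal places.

Standard errors of each mean: 12/√132 = 1.0445 and 4/√167 = 0.3095.
SE(x̄₁ − x̄₂) = √(1.0445² + 0.3095²) = 1.0894 for independent samples with unequal variances.
With t* = 1.655, the margin is 1.655 × 1.0894 = 1.8030.
x̄₁ − x̄₂ = 32.5 − 29.7 = 2.8000; the interval is 2.8000 ± 1.8030 = (1.00, 4.60).

(1.00, 4.60)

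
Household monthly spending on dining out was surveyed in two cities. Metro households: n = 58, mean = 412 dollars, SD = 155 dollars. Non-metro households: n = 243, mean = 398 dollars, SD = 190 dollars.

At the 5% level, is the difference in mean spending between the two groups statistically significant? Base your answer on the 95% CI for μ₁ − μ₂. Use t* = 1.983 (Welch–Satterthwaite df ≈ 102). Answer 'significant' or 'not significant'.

not significant

Per-group SEs: s₁/√n₁ = 155/√58 = 20.3525, s₂/√n₂ = 190/√243 = 12.1885.
Unpooled SE of the difference: √(414.22425625 + 148.55953225) = 23.7231.
Margin of error = t* · SE = 1.983 × 23.7231 = 47.0429.
x̄₁ − x̄₂ = 412 − 398 = 14.0000.
CI: 14.0000 ± 47.0429 = (-33.0429, 61.0429).
The interval (-33.0429, 61.0429) contains 0, so the difference is not significant.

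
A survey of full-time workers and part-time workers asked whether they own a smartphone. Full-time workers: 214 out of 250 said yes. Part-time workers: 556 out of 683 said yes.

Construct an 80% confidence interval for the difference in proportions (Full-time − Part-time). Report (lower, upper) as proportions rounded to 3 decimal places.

(0.008, 0.076)

p̂₁ = 214/250 = 0.8560 and p̂₂ = 556/683 = 0.8141.
SE₁ = √(p̂₁(1−p̂₁)/n₁) = √(0.8560·0.1440/250) = 0.02220; SE₂ = √(0.8141·0.1859/683) = 0.01489.
Independent samples: SE of the difference = √(SE₁² + SE₂²) = √(0.00049284 + 0.0002217121) = 0.02673.
z* for 80% confidence is 1.282, so the margin of error is 1.282 × 0.02673 = 0.03427.
Point estimate p̂₁ − p̂₂ = 0.8560 − 0.8141 = 0.0419.
0.0419 ± 0.03427 → (0.008, 0.076).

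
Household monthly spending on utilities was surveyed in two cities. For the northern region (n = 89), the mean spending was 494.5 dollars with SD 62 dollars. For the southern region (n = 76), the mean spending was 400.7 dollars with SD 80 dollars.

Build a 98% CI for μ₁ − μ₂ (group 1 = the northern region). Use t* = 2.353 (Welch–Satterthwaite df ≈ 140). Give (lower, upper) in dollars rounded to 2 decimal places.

(67.24, 120.36)

Per-group SEs: s₁/√n₁ = 62/√89 = 6.5720, s₂/√n₂ = 80/√76 = 9.1766.
Unpooled SE of the difference: √(43.191184 + 84.20998756) = 11.2872.
Margin of error = t* · SE = 2.353 × 11.2872 = 26.5588.
x̄₁ − x̄₂ = 494.5 − 400.7 = 93.8000.
CI: 93.8000 ± 26.5588 = (67.24, 120.36).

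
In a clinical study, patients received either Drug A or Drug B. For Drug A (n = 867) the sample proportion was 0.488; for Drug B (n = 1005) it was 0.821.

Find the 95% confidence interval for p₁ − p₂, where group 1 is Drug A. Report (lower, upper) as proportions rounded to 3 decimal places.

(-0.374, -0.292)

Each SE is √(p̂(1−p̂)/n): √(0.4880·0.5120/867) = 0.01698 and √(0.8210·0.1790/1005) = 0.01209.
SE(p̂₁ − p̂₂) = √(SE₁² + SE₂²) = √(0.0002883204 + 0.0001461681) = 0.02084, since the two samples are independent.
At 95% confidence z* = 1.960; margin = 1.960 × 0.02084 = 0.04085.
The difference is 0.4880 − 0.8210 = -0.3330, so the interval is -0.3330 ± 0.04085 = (-0.374, -0.292).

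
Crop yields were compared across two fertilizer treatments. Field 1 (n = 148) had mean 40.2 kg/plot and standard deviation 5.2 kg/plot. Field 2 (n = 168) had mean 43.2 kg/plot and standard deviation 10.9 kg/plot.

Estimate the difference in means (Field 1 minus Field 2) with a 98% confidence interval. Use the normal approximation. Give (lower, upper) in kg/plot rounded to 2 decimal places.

SE₁ = s₁/√n₁ = 5.2/√148 = 0.4274; SE₂ = 10.9/√168 = 0.8410.
Independent samples, unequal variances: SE_diff = √(SE₁² + SE₂²) = √(0.18267076 + 0.707281) = 0.9434.
z* = 2.326, so margin of error = 2.326 × 0.9434 = 2.1943.
Difference in means = 40.2 − 43.2 = -3.0000.
-3.0000 ± 2.1943 → (-5.19, -0.81).

(-5.19, -0.81)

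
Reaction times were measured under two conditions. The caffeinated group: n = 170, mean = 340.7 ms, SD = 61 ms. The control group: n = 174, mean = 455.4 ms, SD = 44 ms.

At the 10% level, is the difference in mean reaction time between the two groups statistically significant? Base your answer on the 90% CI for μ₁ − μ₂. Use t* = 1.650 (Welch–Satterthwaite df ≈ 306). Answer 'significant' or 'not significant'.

significant

Standard errors of each mean: 61/√170 = 4.6785 and 44/√174 = 3.3356.
SE(x̄₁ − x̄₂) = √(4.6785² + 3.3356²) = 5.7458 for independent samples with unequal variances.
With t* = 1.650, the margin is 1.650 × 5.7458 = 9.4806.
x̄₁ − x̄₂ = 340.7 − 455.4 = -114.7000; the interval is -114.7000 ± 9.4806 = (-124.1806, -105.2194).
The interval (-124.1806, -105.2194) does not contain 0, so the difference is significant.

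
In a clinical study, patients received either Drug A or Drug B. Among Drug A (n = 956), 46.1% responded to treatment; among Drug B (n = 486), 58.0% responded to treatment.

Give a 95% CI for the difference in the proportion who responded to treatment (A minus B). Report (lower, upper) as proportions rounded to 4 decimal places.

The two standard errors are √(0.4610×0.5390/956) = 0.01612 and √(0.5800×0.4200/486) = 0.02239.
Because the samples are independent, SE_diff = √(0.01612² + 0.02239²) = 0.02759.
Using z* = 1.960 for 95%, ME = 1.960 × 0.02759 = 0.05408.
p̂₁ − p̂₂ = -0.1190; interval -0.1190 ± 0.05408 gives (-0.1731, -0.0649).

(-0.1731, -0.0649)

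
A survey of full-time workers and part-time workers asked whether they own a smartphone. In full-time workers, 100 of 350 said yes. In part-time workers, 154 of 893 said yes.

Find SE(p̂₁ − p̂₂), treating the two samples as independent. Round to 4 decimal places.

0.0273

p̂₁ = 100/350 = 0.2857 and p̂₂ = 154/893 = 0.1725.
SE₁ = √(p̂₁(1−p̂₁)/n₁) = √(0.2857·0.7143/350) = 0.02415; SE₂ = √(0.1725·0.8275/893) = 0.01264.
Independent samples: SE of the difference = √(SE₁² + SE₂²) = √(0.0005832225 + 0.0001597696) = 0.02726.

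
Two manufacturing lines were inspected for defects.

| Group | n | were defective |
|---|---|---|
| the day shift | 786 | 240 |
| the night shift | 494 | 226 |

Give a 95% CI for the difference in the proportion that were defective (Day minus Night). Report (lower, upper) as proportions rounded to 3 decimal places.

p̂₁ = 240/786 = 0.3053 and p̂₂ = 226/494 = 0.4575.
SE₁ = √(p̂₁(1−p̂₁)/n₁) = √(0.3053·0.6947/786) = 0.01643; SE₂ = √(0.4575·0.5425/494) = 0.02241.
Independent samples: SE of the difference = √(SE₁² + SE₂²) = √(0.0002699449 + 0.0005022081) = 0.02779.
z* for 95% confidence is 1.960, so the margin of error is 1.960 × 0.02779 = 0.05447.
Point estimate p̂₁ − p̂₂ = 0.3053 − 0.4575 = -0.1522.
-0.1522 ± 0.05447 → (-0.207, -0.098).

(-0.207, -0.098)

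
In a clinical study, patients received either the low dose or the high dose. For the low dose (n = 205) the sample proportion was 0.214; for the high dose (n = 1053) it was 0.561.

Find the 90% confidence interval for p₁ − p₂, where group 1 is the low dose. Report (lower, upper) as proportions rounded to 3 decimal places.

The two standard errors are √(0.2140×0.7860/205) = 0.02864 and √(0.5610×0.4390/1053) = 0.01529.
Because the samples are independent, SE_diff = √(0.02864² + 0.01529²) = 0.03247.
Using z* = 1.645 for 90%, ME = 1.645 × 0.03247 = 0.05341.
p̂₁ − p̂₂ = -0.3470; interval -0.3470 ± 0.05341 gives (-0.400, -0.294).

(-0.400, -0.294)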